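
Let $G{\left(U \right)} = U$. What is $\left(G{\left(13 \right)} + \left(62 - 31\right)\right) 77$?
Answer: $3388$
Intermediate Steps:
$\left(G{\left(13 \right)} + \left(62 - 31\right)\right) 77 = \left(13 + \left(62 - 31\right)\right) 77 = \left(13 + 31\right) 77 = 44 \cdot 77 = 3388$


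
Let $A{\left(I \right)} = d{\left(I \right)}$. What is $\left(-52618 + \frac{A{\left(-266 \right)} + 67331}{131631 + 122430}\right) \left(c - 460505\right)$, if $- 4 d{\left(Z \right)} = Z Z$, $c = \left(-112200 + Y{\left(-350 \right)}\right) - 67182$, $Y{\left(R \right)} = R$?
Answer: $\frac{8558772763137272}{254061} \approx 3.3688 \cdot 10^{10}$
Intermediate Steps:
$c = -179732$ ($c = \left(-112200 - 350\right) - 67182 = -112550 - 67182 = -179732$)
$d{\left(Z \right)} = - \frac{Z^{2}}{4}$ ($d{\left(Z \right)} = - \frac{Z Z}{4} = - \frac{Z^{2}}{4}$)
$A{\left(I \right)} = - \frac{I^{2}}{4}$
$\left(-52618 + \frac{A{\left(-266 \right)} + 67331}{131631 + 122430}\right) \left(c - 460505\right) = \left(-52618 + \frac{- \frac{\left(-266\right)^{2}}{4} + 67331}{131631 + 122430}\right) \left(-179732 - 460505\right) = \left(-52618 + \frac{\left(- \frac{1}{4}\right) 70756 + 67331}{254061}\right) \left(-640237\right) = \left(-52618 + \left(-17689 + 67331\right) \frac{1}{254061}\right) \left(-640237\right) = \left(-52618 + 49642 \cdot \frac{1}{254061}\right) \left(-640237\right) = \left(-52618 + \frac{49642}{254061}\right) \left(-640237\right) = \left(- \frac{13368132056}{254061}\right) \left(-640237\right) = \frac{8558772763137272}{254061}$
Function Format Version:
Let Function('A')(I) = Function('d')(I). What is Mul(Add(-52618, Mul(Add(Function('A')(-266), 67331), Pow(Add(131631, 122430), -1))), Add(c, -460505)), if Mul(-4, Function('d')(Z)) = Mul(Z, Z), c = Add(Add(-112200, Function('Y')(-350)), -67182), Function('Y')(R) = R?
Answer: Rational(8558772763137272, 254061) ≈ 3.3688e+10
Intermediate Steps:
c = -179732 (c = Add(Add(-112200, -350), -67182) = Add(-112550, -67182) = -179732)
Function('d')(Z) = Mul(Rational(-1, 4), Pow(Z, 2)) (Function('d')(Z) = Mul(Rational(-1, 4), Mul(Z, Z)) = Mul(Rational(-1, 4), Pow(Z, 2)))
Function('A')(I) = Mul(Rational(-1, 4), Pow(I, 2))
Mul(Add(-52618, Mul(Add(Function('A')(-266), 67331), Pow(Add(131631, 122430), -1))), Add(c, -460505)) = Mul(Add(-52618, Mul(Add(Mul(Rational(-1, 4), Pow(-266, 2)), 67331), Pow(Add(131631, 122430), -1))), Add(-179732, -460505)) = Mul(Add(-52618, Mul(Add(Mul(Rational(-1, 4), 70756), 67331), Pow(254061, -1))), -640237) = Mul(Add(-52618, Mul(Add(-17689, 67331), Rational(1, 254061))), -640237) = Mul(Add(-52618, Mul(49642, Rational(1, 254061))), -640237) = Mul(Add(-52618, Rational(49642, 254061)), -640237) = Mul(Rational(-13368132056, 254061), -640237) = Rational(8558772763137272, 254061)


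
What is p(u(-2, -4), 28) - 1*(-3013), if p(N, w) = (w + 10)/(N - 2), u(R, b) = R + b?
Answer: 12033/4 ≈ 3008.3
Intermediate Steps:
p(N, w) = (10 + w)/(-2 + N)
p(u(-2, -4), 28) - 1*(-3013) = (10 + 28)/(-2 + (-2 - 4)) - 1*(-3013) = 38/(-2 - 6) + 3013 = 38/(-8) + 3013 = -1/8*38 + 3013 = -19/4 + 3013 = 12033/4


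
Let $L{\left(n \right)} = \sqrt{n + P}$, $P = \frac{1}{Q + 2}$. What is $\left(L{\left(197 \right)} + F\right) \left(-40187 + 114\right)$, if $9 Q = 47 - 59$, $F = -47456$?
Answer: $1901704288 - \frac{40073 \sqrt{794}}{2} \approx 1.9011 \cdot 10^{9}$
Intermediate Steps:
$Q = - \frac{4}{3}$ ($Q = \frac{47 - 59}{9} = \frac{1}{9} \left(-12\right) = - \frac{4}{3} \approx -1.3333$)
$P = \frac{3}{2}$ ($P = \frac{1}{- \frac{4}{3} + 2} = \frac{1}{\frac{2}{3}} = \frac{3}{2} \approx 1.5$)
$L{\left(n \right)} = \sqrt{\frac{3}{2} + n}$ ($L{\left(n \right)} = \sqrt{n + \frac{3}{2}} = \sqrt{\frac{3}{2} + n}$)
$\left(L{\left(197 \right)} + F\right) \left(-40187 + 114\right) = \left(\frac{\sqrt{6 + 4 \cdot 197}}{2} - 47456\right) \left(-40187 + 114\right) = \left(\frac{\sqrt{6 + 788}}{2} - 47456\right) \left(-40073\right) = \left(\frac{\sqrt{794}}{2} - 47456\right) \left(-40073\right) = \left(-47456 + \frac{\sqrt{794}}{2}\right) \left(-40073\right) = 1901704288 - \frac{40073 \sqrt{794}}{2}$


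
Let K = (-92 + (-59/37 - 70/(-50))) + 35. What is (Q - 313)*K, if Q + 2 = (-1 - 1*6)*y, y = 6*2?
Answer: 4221819/185 ≈ 22821.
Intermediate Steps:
y = 12
K = -10581/185 (K = (-92 + (-59*1/37 - 70*(-1/50))) + 35 = (-92 + (-59/37 + 7/5)) + 35 = (-92 - 36/185) + 35 = -17056/185 + 35 = -10581/185 ≈ -57.195)
Q = -86 (Q = -2 + (-1 - 1*6)*12 = -2 + (-1 - 6)*12 = -2 - 7*12 = -2 - 84 = -86)
(Q - 313)*K = (-86 - 313)*(-10581/185) = -399*(-10581/185) = 4221819/185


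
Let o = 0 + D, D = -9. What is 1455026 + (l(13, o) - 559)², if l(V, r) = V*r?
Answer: 1912002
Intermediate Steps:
o = -9 (o = 0 - 9 = -9)
1455026 + (l(13, o) - 559)² = 1455026 + (13*(-9) - 559)² = 1455026 + (-117 - 559)² = 1455026 + (-676)² = 1455026 + 456976 = 1912002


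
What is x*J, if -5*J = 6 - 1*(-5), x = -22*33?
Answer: 7986/5 ≈ 1597.2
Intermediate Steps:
x = -726
J = -11/5 (J = -(6 - 1*(-5))/5 = -(6 + 5)/5 = -1/5*11 = -11/5 ≈ -2.2000)
x*J = -726*(-11/5) = 7986/5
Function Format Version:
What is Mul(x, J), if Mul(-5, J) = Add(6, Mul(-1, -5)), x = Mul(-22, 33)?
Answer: Rational(7986, 5) ≈ 1597.2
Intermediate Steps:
x = -726
J = Rational(-11, 5) (J = Mul(Rational(-1, 5), Add(6, Mul(-1, -5))) = Mul(Rational(-1, 5), Add(6, 5)) = Mul(Rational(-1, 5), 11) = Rational(-11, 5) ≈ -2.2000)
Mul(x, J) = Mul(-726, Rational(-11, 5)) = Rational(7986, 5)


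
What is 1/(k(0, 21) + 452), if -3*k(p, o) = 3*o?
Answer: 1/431 ≈ 0.0023202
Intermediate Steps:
k(p, o) = -o
1/(k(0, 21) + 452) = 1/(-1*21 + 452) = 1/(-21 + 452) = 1/431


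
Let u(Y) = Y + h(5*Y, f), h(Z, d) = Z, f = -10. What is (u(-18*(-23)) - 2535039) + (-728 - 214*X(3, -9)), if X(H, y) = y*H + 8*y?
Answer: -2512097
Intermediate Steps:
u(Y) = 6*Y (u(Y) = Y + 5*Y = 6*Y)
X(H, y) = 8*y + H*y (X(H, y) = H*y + 8*y = 8*y + H*y)
(u(-18*(-23)) - 2535039) + (-728 - 214*X(3, -9)) = (6*(-18*(-23)) - 2535039) + (-728 - (-1926)*(8 + 3)) = (6*414 - 2535039) + (-728 - (-1926)*11) = (2484 - 2535039) + (-728 - 214*(-99)) = -2532555 + (-728 + 21186) = -2532555 + 20458 = -2512097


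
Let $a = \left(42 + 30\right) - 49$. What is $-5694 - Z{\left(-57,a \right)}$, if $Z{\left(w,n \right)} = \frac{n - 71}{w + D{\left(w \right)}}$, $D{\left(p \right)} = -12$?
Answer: $- \frac{130978}{23} \approx -5694.7$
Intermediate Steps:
$a = 23$ ($a = 72 - 49 = 23$)
$Z{\left(w,n \right)} = \frac{-71 + n}{-12 + w}$ ($Z{\left(w,n \right)} = \frac{n - 71}{w - 12} = \frac{-71 + n}{-12 + w}$)
$-5694 - Z{\left(-57,a \right)} = -5694 - \frac{-71 + 23}{-12 - 57} = -5694 - \frac{1}{-69} \left(-48\right) = -5694 - \left(- \frac{1}{69}\right) \left(-48\right) = -5694 - \frac{16}{23} = - \frac{130978}{23}$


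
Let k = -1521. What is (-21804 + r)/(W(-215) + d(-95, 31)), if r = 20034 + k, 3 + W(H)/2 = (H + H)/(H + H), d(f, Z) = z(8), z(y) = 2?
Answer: 3291/2 ≈ 1645.5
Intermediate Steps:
d(f, Z) = 2
W(H) = -4 (W(H) = -6 + 2*((H + H)/(H + H)) = -6 + 2*((2*H)/((2*H))) = -6 + 2*((2*H)*(1/(2*H))) = -6 + 2*1 = -6 + 2 = -4)
r = 18513 (r = 20034 - 1521 = 18513)
(-21804 + r)/(W(-215) + d(-95, 31)) = (-21804 + 18513)/(-4 + 2) = -3291/(-2) = -3291*(-½) = 3291/2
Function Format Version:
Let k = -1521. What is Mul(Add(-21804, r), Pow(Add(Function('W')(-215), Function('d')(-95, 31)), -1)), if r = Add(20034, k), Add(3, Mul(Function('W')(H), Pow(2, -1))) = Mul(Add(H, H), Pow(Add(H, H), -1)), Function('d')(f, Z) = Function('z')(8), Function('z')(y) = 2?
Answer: Rational(3291, 2) ≈ 1645.5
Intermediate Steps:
Function('d')(f, Z) = 2
Function('W')(H) = -4 (Function('W')(H) = Add(-6, Mul(2, Mul(Add(H, H), Pow(Add(H, H), -1)))) = Add(-6, Mul(2, Mul(Mul(2, H), Pow(Mul(2, H), -1)))) = Add(-6, Mul(2, Mul(Mul(2, H), Mul(Rational(1, 2), Pow(H, -1))))) = Add(-6, Mul(2, 1)) = Add(-6, 2) = -4)
r = 18513 (r = Add(20034, -1521) = 18513)
Mul(Add(-21804, r), Pow(Add(Function('W')(-215), Function('d')(-95, 31)), -1)) = Mul(Add(-21804, 18513), Pow(Add(-4, 2), -1)) = Mul(-3291, Pow(-2, -1)) = Mul(-3291, Rational(-1, 2)) = Rational(3291, 2)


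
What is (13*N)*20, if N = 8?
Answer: 2080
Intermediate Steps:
(13*N)*20 = (13*8)*20 = 104*20 = 2080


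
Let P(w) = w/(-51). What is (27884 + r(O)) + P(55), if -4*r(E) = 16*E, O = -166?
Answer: 1455893/51 ≈ 28547.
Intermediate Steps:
r(E) = -4*E
P(w) = -w/51 (P(w) = w*(-1/51) = -w/51)
(27884 + r(O)) + P(55) = (27884 - 4*(-166)) - 1/51*55 = (27884 + 664) - 55/51 = 28548 - 55/51 = 1455893/51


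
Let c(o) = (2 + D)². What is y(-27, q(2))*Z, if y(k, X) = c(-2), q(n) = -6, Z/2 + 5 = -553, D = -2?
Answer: 0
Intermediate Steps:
Z = -1116 (Z = -10 + 2*(-553) = -10 - 1106 = -1116)
c(o) = 0 (c(o) = (2 - 2)² = 0² = 0)
y(k, X) = 0
y(-27, q(2))*Z = 0*(-1116) = 0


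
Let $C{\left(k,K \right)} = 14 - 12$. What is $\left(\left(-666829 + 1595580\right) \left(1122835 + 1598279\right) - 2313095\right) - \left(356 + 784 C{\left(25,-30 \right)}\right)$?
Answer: $2527235033595$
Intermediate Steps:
$C{\left(k,K \right)} = 2$ ($C{\left(k,K \right)} = 14 - 12 = 2$)
$\left(\left(-666829 + 1595580\right) \left(1122835 + 1598279\right) - 2313095\right) - \left(356 + 784 C{\left(25,-30 \right)}\right) = \left(\left(-666829 + 1595580\right) \left(1122835 + 1598279\right) - 2313095\right) - 1924 = \left(928751 \cdot 2721114 - 2313095\right) - 1924 = \left(2527237348614 - 2313095\right) - 1924 = 2527235035519 - 1924 = 2527235033595$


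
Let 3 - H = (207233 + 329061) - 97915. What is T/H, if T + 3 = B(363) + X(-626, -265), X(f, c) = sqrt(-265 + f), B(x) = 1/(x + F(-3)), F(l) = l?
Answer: 1079/157815360 - 9*I*sqrt(11)/438376 ≈ 6.8371e-6 - 6.8091e-5*I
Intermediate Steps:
B(x) = 1/(-3 + x) (B(x) = 1/(x - 3) = 1/(-3 + x))
H = -438376 (H = 3 - ((207233 + 329061) - 97915) = 3 - (536294 - 97915) = 3 - 1*438379 = 3 - 438379 = -438376)
T = -1079/360 + 9*I*sqrt(11) (T = -3 + (1/(-3 + 363) + sqrt(-265 - 626)) = -3 + (1/360 + sqrt(-891)) = -3 + (1/360 + 9*I*sqrt(11)) = -1079/360 + 9*I*sqrt(11) ≈ -2.9972 + 29.85*I)
T/H = (-1079/360 + 9*I*sqrt(11))/(-438376) = (-1079/360 + 9*I*sqrt(11))*(-1/438376) = 1079/157815360 - 9*I*sqrt(11)/438376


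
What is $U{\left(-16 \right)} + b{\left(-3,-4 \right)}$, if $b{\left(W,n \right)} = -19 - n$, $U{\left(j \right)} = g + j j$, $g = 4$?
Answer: $245$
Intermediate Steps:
$U{\left(j \right)} = 4 + j^{2}$ ($U{\left(j \right)} = 4 + j j = 4 + j^{2}$)
$U{\left(-16 \right)} + b{\left(-3,-4 \right)} = \left(4 + \left(-16\right)^{2}\right) - 15 = \left(4 + 256\right) + \left(-19 + 4\right) = 260 - 15 = 245$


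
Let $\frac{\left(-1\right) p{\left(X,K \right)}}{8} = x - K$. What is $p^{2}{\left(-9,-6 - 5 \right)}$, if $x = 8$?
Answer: $23104$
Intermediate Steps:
$p{\left(X,K \right)} = -64 + 8 K$ ($p{\left(X,K \right)} = - 8 \left(8 - K\right) = -64 + 8 K$)
$p^{2}{\left(-9,-6 - 5 \right)} = \left(-64 + 8 \left(-6 - 5\right)\right)^{2} = \left(-64 + 8 \left(-11\right)\right)^{2} = \left(-64 - 88\right)^{2} = \left(-152\right)^{2} = 23104$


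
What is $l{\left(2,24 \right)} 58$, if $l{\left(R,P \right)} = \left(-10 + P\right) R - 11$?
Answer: $986$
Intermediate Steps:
$l{\left(R,P \right)} = -11 + R \left(-10 + P\right)$ ($l{\left(R,P \right)} = R \left(-10 + P\right) - 11 = -11 + R \left(-10 + P\right)$)
$l{\left(2,24 \right)} 58 = \left(-11 - 20 + 24 \cdot 2\right) 58 = \left(-11 - 20 + 48\right) 58 = 17 \cdot 58 = 986$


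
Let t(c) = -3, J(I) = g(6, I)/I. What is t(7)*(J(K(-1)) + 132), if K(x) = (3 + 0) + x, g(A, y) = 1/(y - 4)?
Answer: -1581/4 ≈ -395.25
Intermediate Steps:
g(A, y) = 1/(-4 + y)
K(x) = 3 + x
J(I) = 1/(I*(-4 + I)) (J(I) = 1/((-4 + I)*I) = 1/(I*(-4 + I)))
t(7)*(J(K(-1)) + 132) = -3*(1/((3 - 1)*(-4 + (3 - 1))) + 132) = -3*(1/(2*(-4 + 2)) + 132) = -3*((1/2)/(-2) + 132) = -3*((1/2)*(-1/2) + 132) = -3*(-1/4 + 132) = -3*527/4 = -1581/4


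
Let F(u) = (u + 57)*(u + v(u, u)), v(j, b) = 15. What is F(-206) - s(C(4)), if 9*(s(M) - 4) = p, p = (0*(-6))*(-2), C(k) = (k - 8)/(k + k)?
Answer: 28455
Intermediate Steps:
C(k) = (-8 + k)/(2*k) (C(k) = (-8 + k)/((2*k)) = (-8 + k)*(1/(2*k)) = (-8 + k)/(2*k))
p = 0 (p = 0*(-2) = 0)
s(M) = 4 (s(M) = 4 + (⅑)*0 = 4 + 0 = 4)
F(u) = (15 + u)*(57 + u) (F(u) = (u + 57)*(u + 15) = (57 + u)*(15 + u) = (15 + u)*(57 + u))
F(-206) - s(C(4)) = (855 + (-206)² + 72*(-206)) - 1*4 = (855 + 42436 - 14832) - 4 = 28459 - 4 = 28455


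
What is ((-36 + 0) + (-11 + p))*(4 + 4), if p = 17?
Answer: -240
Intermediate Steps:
((-36 + 0) + (-11 + p))*(4 + 4) = ((-36 + 0) + (-11 + 17))*(4 + 4) = (-36 + 6)*8 = -30*8 = -240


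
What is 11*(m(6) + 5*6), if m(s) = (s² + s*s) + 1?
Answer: 1133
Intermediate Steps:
m(s) = 1 + 2*s² (m(s) = (s² + s²) + 1 = 2*s² + 1 = 1 + 2*s²)
11*(m(6) + 5*6) = 11*((1 + 2*6²) + 5*6) = 11*((1 + 2*36) + 30) = 11*((1 + 72) + 30) = 11*(73 + 30) = 11*103 = 1133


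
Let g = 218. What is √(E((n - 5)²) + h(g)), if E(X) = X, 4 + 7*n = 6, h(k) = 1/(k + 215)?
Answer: √204196738/3031 ≈ 4.7145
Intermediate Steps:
h(k) = 1/(215 + k)
n = 2/7 (n = -4/7 + (⅐)*6 = -4/7 + 6/7 = 2/7 ≈ 0.28571)
√(E((n - 5)²) + h(g)) = √((2/7 - 5)² + 1/(215 + 218)) = √((-33/7)² + 1/433) = √(1089/49 + 1/433) = √(471586/21217) = √204196738/3031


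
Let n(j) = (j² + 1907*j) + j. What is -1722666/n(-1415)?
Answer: 1722666/697595 ≈ 2.4694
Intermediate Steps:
n(j) = j² + 1908*j
-1722666/n(-1415) = -1722666*(-1/(1415*(1908 - 1415))) = -1722666/((-1415*493)) = -1722666/(-697595) = -1722666*(-1/697595) = 1722666/697595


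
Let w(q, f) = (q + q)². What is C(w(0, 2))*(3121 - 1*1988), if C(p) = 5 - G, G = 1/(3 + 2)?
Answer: 27192/5 ≈ 5438.4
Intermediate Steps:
G = ⅕ (G = 1/5 = ⅕ ≈ 0.20000)
w(q, f) = 4*q² (w(q, f) = (2*q)² = 4*q²)
C(p) = 24/5 (C(p) = 5 - 1*⅕ = 5 - ⅕ = 24/5)
C(w(0, 2))*(3121 - 1*1988) = 24*(3121 - 1*1988)/5 = 24*(3121 - 1988)/5 = (24/5)*1133 = 27192/5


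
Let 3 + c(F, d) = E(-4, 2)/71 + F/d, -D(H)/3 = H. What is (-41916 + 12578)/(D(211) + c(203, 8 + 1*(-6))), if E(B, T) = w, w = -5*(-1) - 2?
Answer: 4165996/75893 ≈ 54.893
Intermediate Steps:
D(H) = -3*H
w = 3 (w = 5 - 2 = 3)
E(B, T) = 3
c(F, d) = -210/71 + F/d (c(F, d) = -3 + (3/71 + F/d) = -210/71 + F/d)
(-41916 + 12578)/(D(211) + c(203, 8 + 1*(-6))) = (-41916 + 12578)/(-3*211 + (-210/71 + 203/(8 + 1*(-6)))) = -29338/(-633 + (-210/71 + 203/(8 - 6))) = -29338/(-633 + (-210/71 + 203/2)) = -29338/(-633 + 13993/142) = -29338/(-75893/142) = -29338*(-142/75893) = 4165996/75893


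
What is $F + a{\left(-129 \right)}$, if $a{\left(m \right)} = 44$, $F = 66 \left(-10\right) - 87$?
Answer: $-703$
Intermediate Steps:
$F = -747$ ($F = -660 - 87 = -747$)
$F + a{\left(-129 \right)} = -747 + 44 = -703$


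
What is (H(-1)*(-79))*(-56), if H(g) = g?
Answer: -4424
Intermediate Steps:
(H(-1)*(-79))*(-56) = -1*(-79)*(-56) = 79*(-56) = -4424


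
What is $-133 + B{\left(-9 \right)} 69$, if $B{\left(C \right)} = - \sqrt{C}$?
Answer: $-133 - 207 i \approx -133.0 - 207.0 i$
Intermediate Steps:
$-133 + B{\left(-9 \right)} 69 = -133 + - \sqrt{-9} \cdot 69 = -133 + - 3 i 69 = -133 - 207 i$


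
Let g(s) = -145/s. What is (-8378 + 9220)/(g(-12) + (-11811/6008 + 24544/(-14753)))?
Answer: 223894596624/2247931765 ≈ 99.600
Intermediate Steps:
(-8378 + 9220)/(g(-12) + (-11811/6008 + 24544/(-14753))) = (-8378 + 9220)/(-145/(-12) + (-11811/6008 + 24544/(-14753))) = 842/(-145*(-1/12) + (-11811*1/6008 + 24544*(-1/14753))) = 842/(145/12 + (-11811/6008 - 24544/14753)) = 842/(145/12 - 321708035/88636024) = 842/(2247931765/265908072) = 842*(265908072/2247931765) = 223894596624/2247931765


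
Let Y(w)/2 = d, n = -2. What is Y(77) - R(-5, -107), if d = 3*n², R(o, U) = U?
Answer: 131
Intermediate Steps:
d = 12 (d = 3*(-2)² = 3*4 = 12)
Y(w) = 24 (Y(w) = 2*12 = 24)
Y(77) - R(-5, -107) = 24 - 1*(-107) = 24 + 107 = 131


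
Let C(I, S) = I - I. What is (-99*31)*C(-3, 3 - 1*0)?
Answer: 0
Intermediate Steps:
C(I, S) = 0
(-99*31)*C(-3, 3 - 1*0) = -99*31*0 = -3069*0 = 0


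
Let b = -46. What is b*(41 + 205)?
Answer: -11316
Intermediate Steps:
b*(41 + 205) = -46*(41 + 205) = -46*246 = -11316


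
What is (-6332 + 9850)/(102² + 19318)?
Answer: 1759/14861 ≈ 0.11836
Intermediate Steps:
(-6332 + 9850)/(102² + 19318) = 3518/(10404 + 19318) = 3518/29722 = 3518*(1/29722) = 1759/14861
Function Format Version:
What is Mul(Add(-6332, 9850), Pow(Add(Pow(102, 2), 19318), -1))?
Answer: Rational(1759, 14861) ≈ 0.11836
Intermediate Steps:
Mul(Add(-6332, 9850), Pow(Add(Pow(102, 2), 19318), -1)) = Mul(3518, Pow(Add(10404, 19318), -1)) = Mul(3518, Pow(29722, -1)) = Mul(3518, Rational(1, 29722)) = Rational(1759, 14861)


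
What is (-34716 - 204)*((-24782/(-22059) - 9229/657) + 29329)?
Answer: -183166585302800/178923 ≈ -1.0237e+9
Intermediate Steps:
(-34716 - 204)*((-24782/(-22059) - 9229/657) + 29329) = -34920*((-24782*(-1/22059) - 9229*1/657) + 29329) = -34920*((24782/22059 - 9229/657) + 29329) = -34920*(-20811193/1610307 + 29329) = -34920*47207882810/1610307 = -183166585302800/178923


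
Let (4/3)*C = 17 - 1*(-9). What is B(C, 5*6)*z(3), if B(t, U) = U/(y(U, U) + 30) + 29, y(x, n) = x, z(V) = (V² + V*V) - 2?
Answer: 472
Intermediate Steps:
z(V) = -2 + 2*V² (z(V) = (V² + V²) - 2 = 2*V² - 2 = -2 + 2*V²)
C = 39/2 (C = 3*(17 - 1*(-9))/4 = 3*(17 + 9)/4 = (¾)*26 = 39/2 ≈ 19.500)
B(t, U) = 29 + U/(30 + U) (B(t, U) = U/(U + 30) + 29 = U/(30 + U) + 29 = 29 + U/(30 + U))
B(C, 5*6)*z(3) = (30*(29 + 5*6)/(30 + 5*6))*(-2 + 2*3²) = (30*(29 + 30)/(30 + 30))*(-2 + 2*9) = (30*59/60)*(-2 + 18) = (30*(1/60)*59)*16 = (59/2)*16 = 472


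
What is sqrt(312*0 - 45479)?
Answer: I*sqrt(45479) ≈ 213.26*I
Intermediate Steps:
sqrt(312*0 - 45479) = sqrt(0 - 45479) = sqrt(-45479) = I*sqrt(45479)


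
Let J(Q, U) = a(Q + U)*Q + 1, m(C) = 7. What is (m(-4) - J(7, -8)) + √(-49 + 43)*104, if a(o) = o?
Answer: 13 + 104*I*√6 ≈ 13.0 + 254.75*I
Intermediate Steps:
J(Q, U) = 1 + Q*(Q + U) (J(Q, U) = (Q + U)*Q + 1 = Q*(Q + U) + 1 = 1 + Q*(Q + U))
(m(-4) - J(7, -8)) + √(-49 + 43)*104 = (7 - (1 + 7*(7 - 8))) + √(-49 + 43)*104 = (7 - (1 + 7*(-1))) + √(-6)*104 = (7 - (1 - 7)) + (I*√6)*104 = (7 - 1*(-6)) + 104*I*√6 = (7 + 6) + 104*I*√6 = 13 + 104*I*√6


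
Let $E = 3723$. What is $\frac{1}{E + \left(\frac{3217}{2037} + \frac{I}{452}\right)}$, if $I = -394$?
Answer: $\frac{460362}{1714253479} \approx 0.00026855$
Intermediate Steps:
$\frac{1}{E + \left(\frac{3217}{2037} + \frac{I}{452}\right)} = \frac{1}{3723 + \left(\frac{3217}{2037} - \frac{394}{452}\right)} = \frac{1}{3723 + \left(3217 \cdot \frac{1}{2037} - \frac{197}{226}\right)} = \frac{1}{3723 + \left(\frac{3217}{2037} - \frac{197}{226}\right)} = \frac{1}{3723 + \frac{325753}{460362}} = \frac{1}{\frac{1714253479}{460362}} = \frac{460362}{1714253479}$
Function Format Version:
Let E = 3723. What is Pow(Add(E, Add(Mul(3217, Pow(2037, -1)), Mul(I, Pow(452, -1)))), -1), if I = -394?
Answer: Rational(460362, 1714253479) ≈ 0.00026855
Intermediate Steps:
Pow(Add(E, Add(Mul(3217, Pow(2037, -1)), Mul(I, Pow(452, -1)))), -1) = Pow(Add(3723, Add(Mul(3217, Pow(2037, -1)), Mul(-394, Pow(452, -1)))), -1) = Pow(Add(3723, Add(Mul(3217, Rational(1, 2037)), Mul(-394, Rational(1, 452)))), -1) = Pow(Add(3723, Add(Rational(3217, 2037), Rational(-197, 226))), -1) = Pow(Add(3723, Rational(325753, 460362)), -1) = Pow(Rational(1714253479, 460362), -1) = Rational(460362, 1714253479)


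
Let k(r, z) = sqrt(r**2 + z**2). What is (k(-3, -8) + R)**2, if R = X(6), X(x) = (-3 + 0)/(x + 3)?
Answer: 658/9 - 2*sqrt(73)/3 ≈ 67.415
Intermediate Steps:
X(x) = -3/(3 + x)
R = -1/3 (R = -3/(3 + 6) = -3/9 = -3*1/9 = -1/3 ≈ -0.33333)
(k(-3, -8) + R)**2 = (sqrt((-3)**2 + (-8)**2) - 1/3)**2 = (sqrt(9 + 64) - 1/3)**2 = (sqrt(73) - 1/3)**2 = (-1/3 + sqrt(73))**2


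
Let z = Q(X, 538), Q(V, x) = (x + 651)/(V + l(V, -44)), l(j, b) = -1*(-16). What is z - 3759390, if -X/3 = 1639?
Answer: -635336951/169 ≈ -3.7594e+6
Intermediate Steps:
X = -4917 (X = -3*1639 = -4917)
l(j, b) = 16
Q(V, x) = (651 + x)/(16 + V) (Q(V, x) = (x + 651)/(V + 16) = (651 + x)/(16 + V))
z = -41/169 (z = (651 + 538)/(16 - 4917) = 1189/(-4901) = -1/4901*1189 = -41/169 ≈ -0.24260)
z - 3759390 = -41/169 - 3759390 = -635336951/169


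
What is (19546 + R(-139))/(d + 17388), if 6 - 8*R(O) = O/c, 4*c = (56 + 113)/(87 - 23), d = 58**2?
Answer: 13231395/14028352 ≈ 0.94319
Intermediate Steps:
d = 3364
c = 169/256 (c = ((56 + 113)/(87 - 23))/4 = (169/64)/4 = (169*(1/64))/4 = (1/4)*(169/64) = 169/256 ≈ 0.66016)
R(O) = 3/4 - 32*O/169 (R(O) = 3/4 - O/(8*169/256) = 3/4 - O*256/(8*169) = 3/4 - 32*O/169)
(19546 + R(-139))/(d + 17388) = (19546 + (3/4 - 32/169*(-139)))/(3364 + 17388) = (19546 + (3/4 + 4448/169))/20752 = (19546 + 18299/676)*(1/20752) = (13231395/676)*(1/20752) = 13231395/14028352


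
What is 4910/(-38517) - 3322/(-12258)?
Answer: 11294449/78690231 ≈ 0.14353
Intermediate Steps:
4910/(-38517) - 3322/(-12258) = 4910*(-1/38517) - 3322*(-1/12258) = -4910/38517 + 1661/6129 = 11294449/78690231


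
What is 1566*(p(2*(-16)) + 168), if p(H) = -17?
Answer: 236466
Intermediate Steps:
1566*(p(2*(-16)) + 168) = 1566*(-17 + 168) = 1566*151 = 236466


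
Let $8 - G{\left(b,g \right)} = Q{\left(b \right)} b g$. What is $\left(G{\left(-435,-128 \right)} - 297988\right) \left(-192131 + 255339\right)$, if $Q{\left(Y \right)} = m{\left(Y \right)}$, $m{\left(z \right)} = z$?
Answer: $1512113606560$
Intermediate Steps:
$Q{\left(Y \right)} = Y$
$G{\left(b,g \right)} = 8 - g b^{2}$ ($G{\left(b,g \right)} = 8 - b b g = 8 - g b^{2}$)
$\left(G{\left(-435,-128 \right)} - 297988\right) \left(-192131 + 255339\right) = \left(\left(8 - - 128 \left(-435\right)^{2}\right) - 297988\right) \left(-192131 + 255339\right) = \left(\left(8 - \left(-128\right) 189225\right) - 297988\right) 63208 = \left(\left(8 + 24220800\right) - 297988\right) 63208 = \left(24220808 - 297988\right) 63208 = 23922820 \cdot 63208 = 1512113606560$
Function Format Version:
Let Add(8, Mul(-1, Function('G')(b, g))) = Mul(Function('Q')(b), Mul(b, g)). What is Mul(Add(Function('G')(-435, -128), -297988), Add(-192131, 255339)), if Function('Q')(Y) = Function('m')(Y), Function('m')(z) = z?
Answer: 1512113606560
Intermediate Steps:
Function('Q')(Y) = Y
Function('G')(b, g) = Add(8, Mul(-1, g, Pow(b, 2))) (Function('G')(b, g) = Add(8, Mul(-1, Mul(b, Mul(b, g)))) = Add(8, Mul(-1, Mul(g, Pow(b, 2)))) = Add(8, Mul(-1, g, Pow(b, 2))))
Mul(Add(Function('G')(-435, -128), -297988), Add(-192131, 255339)) = Mul(Add(Add(8, Mul(-1, -128, Pow(-435, 2))), -297988), Add(-192131, 255339)) = Mul(Add(Add(8, Mul(-1, -128, 189225)), -297988), 63208) = Mul(Add(Add(8, 24220800), -297988), 63208) = Mul(Add(24220808, -297988), 63208) = Mul(23922820, 63208) = 1512113606560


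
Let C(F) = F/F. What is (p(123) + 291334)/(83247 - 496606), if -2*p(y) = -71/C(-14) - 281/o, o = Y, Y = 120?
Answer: -69928961/99206160 ≈ -0.70489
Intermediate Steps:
o = 120
C(F) = 1
p(y) = 8801/240 (p(y) = -(-71/1 - 281/120)/2 = -(-71*1 - 281*1/120)/2 = -(-71 - 281/120)/2 = -½*(-8801/120) = 8801/240)
(p(123) + 291334)/(83247 - 496606) = (8801/240 + 291334)/(83247 - 496606) = (69928961/240)/(-413359) = (69928961/240)*(-1/413359) = -69928961/99206160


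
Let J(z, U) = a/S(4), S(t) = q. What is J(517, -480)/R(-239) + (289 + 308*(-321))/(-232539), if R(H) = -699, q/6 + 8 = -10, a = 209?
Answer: 2496842173/5851611396 ≈ 0.42669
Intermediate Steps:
q = -108 (q = -48 + 6*(-10) = -48 - 60 = -108)
S(t) = -108
J(z, U) = -209/108 (J(z, U) = 209/(-108) = 209*(-1/108) = -209/108)
J(517, -480)/R(-239) + (289 + 308*(-321))/(-232539) = -209/108/(-699) + (289 + 308*(-321))/(-232539) = -209/108*(-1/699) + (289 - 98868)*(-1/232539) = 209/75492 - 98579*(-1/232539) = 209/75492 + 98579/232539 = 2496842173/5851611396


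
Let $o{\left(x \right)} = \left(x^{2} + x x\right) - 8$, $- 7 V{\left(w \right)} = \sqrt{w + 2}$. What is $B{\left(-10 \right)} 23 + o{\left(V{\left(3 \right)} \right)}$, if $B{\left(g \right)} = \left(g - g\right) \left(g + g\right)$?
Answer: $- \frac{382}{49} \approx -7.7959$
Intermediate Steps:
$V{\left(w \right)} = - \frac{\sqrt{2 + w}}{7}$ ($V{\left(w \right)} = - \frac{\sqrt{w + 2}}{7} = - \frac{\sqrt{2 + w}}{7}$)
$B{\left(g \right)} = 0$ ($B{\left(g \right)} = 0 \cdot 2 g = 0$)
$o{\left(x \right)} = -8 + 2 x^{2}$ ($o{\left(x \right)} = \left(x^{2} + x^{2}\right) - 8 = 2 x^{2} - 8 = -8 + 2 x^{2}$)
$B{\left(-10 \right)} 23 + o{\left(V{\left(3 \right)} \right)} = 0 \cdot 23 - \left(8 - 2 \left(- \frac{\sqrt{2 + 3}}{7}\right)^{2}\right) = 0 - \left(8 - 2 \left(- \frac{\sqrt{5}}{7}\right)^{2}\right) = 0 + \left(-8 + 2 \cdot \frac{5}{49}\right) = 0 + \left(-8 + \frac{10}{49}\right) = 0 - \frac{382}{49} = - \frac{382}{49}$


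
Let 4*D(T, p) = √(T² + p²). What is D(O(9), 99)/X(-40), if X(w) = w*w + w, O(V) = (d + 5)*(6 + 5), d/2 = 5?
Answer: 11*√34/2080 ≈ 0.030837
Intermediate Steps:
d = 10 (d = 2*5 = 10)
O(V) = 165 (O(V) = (10 + 5)*(6 + 5) = 15*11 = 165)
D(T, p) = √(T² + p²)/4
X(w) = w + w² (X(w) = w² + w = w + w²)
D(O(9), 99)/X(-40) = (√(165² + 99²)/4)/((-40*(1 - 40))) = (√(27225 + 9801)/4)/((-40*(-39))) = (√37026/4)/1560 = ((33*√34)/4)*(1/1560) = (33*√34/4)*(1/1560) = 11*√34/2080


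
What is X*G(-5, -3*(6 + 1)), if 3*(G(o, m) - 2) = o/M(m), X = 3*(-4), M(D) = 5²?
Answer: -116/5 ≈ -23.200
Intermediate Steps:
M(D) = 25
X = -12
G(o, m) = 2 + o/75 (G(o, m) = 2 + (o/25)/3 = 2 + o/75)
X*G(-5, -3*(6 + 1)) = -12*(2 + (1/75)*(-5)) = -12*(2 - 1/15) = -12*29/15 = -116/5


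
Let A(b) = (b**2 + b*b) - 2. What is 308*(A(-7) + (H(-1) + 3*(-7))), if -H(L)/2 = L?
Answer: 23716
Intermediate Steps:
H(L) = -2*L
A(b) = -2 + 2*b**2 (A(b) = (b**2 + b**2) - 2 = 2*b**2 - 2 = -2 + 2*b**2)
308*(A(-7) + (H(-1) + 3*(-7))) = 308*((-2 + 2*(-7)**2) + (-2*(-1) + 3*(-7))) = 308*((-2 + 2*49) + (2 - 21)) = 308*((-2 + 98) - 19) = 308*(96 - 19) = 308*77 = 23716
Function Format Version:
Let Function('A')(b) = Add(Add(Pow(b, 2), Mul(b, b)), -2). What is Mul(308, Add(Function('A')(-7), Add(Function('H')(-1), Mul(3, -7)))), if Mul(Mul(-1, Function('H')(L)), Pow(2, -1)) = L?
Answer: 23716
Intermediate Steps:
Function('H')(L) = Mul(-2, L)
Function('A')(b) = Add(-2, Mul(2, Pow(b, 2))) (Function('A')(b) = Add(Add(Pow(b, 2), Pow(b, 2)), -2) = Add(Mul(2, Pow(b, 2)), -2) = Add(-2, Mul(2, Pow(b, 2))))
Mul(308, Add(Function('A')(-7), Add(Function('H')(-1), Mul(3, -7)))) = Mul(308, Add(Add(-2, Mul(2, Pow(-7, 2))), Add(Mul(-2, -1), Mul(3, -7)))) = Mul(308, Add(Add(-2, Mul(2, 49)), Add(2, -21))) = Mul(308, Add(Add(-2, 98), -19)) = Mul(308, Add(96, -19)) = Mul(308, 77) = 23716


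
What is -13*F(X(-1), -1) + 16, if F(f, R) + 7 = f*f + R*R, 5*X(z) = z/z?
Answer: 2337/25 ≈ 93.480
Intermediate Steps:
X(z) = ⅕ (X(z) = (z/z)/5 = (⅕)*1 = ⅕)
F(f, R) = -7 + R² + f² (F(f, R) = -7 + (f*f + R*R) = -7 + (f² + R²) = -7 + (R² + f²) = -7 + R² + f²)
-13*F(X(-1), -1) + 16 = -13*(-7 + (-1)² + (⅕)²) + 16 = -13*(-7 + 1 + 1/25) + 16 = -13*(-149/25) + 16 = 1937/25 + 16 = 2337/25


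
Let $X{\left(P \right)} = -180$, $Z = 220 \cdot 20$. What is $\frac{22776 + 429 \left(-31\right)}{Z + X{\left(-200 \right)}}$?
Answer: $\frac{9477}{4220} \approx 2.2457$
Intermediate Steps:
$Z = 4400$
$\frac{22776 + 429 \left(-31\right)}{Z + X{\left(-200 \right)}} = \frac{22776 + 429 \left(-31\right)}{4400 - 180} = \frac{22776 - 13299}{4220} = 9477 \cdot \frac{1}{4220} = \frac{9477}{4220}$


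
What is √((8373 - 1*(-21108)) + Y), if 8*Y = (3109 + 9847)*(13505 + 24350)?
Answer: √245342614/2 ≈ 7831.7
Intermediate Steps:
Y = 122612345/2 (Y = ((3109 + 9847)*(13505 + 24350))/8 = (12956*37855)/8 = (⅛)*490449380 = 122612345/2 ≈ 6.1306e+7)
√((8373 - 1*(-21108)) + Y) = √((8373 - 1*(-21108)) + 122612345/2) = √((8373 + 21108) + 122612345/2) = √(29481 + 122612345/2) = √(122671307/2) = √245342614/2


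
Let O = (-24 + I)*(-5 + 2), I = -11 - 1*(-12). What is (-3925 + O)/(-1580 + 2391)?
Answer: -3856/811 ≈ -4.7546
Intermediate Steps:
I = 1 (I = -11 + 12 = 1)
O = 69 (O = (-24 + 1)*(-5 + 2) = -23*(-3) = 69)
(-3925 + O)/(-1580 + 2391) = (-3925 + 69)/(-1580 + 2391) = -3856/811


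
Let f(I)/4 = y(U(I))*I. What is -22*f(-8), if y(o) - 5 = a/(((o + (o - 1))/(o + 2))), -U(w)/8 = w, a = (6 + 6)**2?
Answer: 7137856/127 ≈ 56204.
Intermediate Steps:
a = 144 (a = 12**2 = 144)
U(w) = -8*w
y(o) = 5 + 144*(2 + o)/(-1 + 2*o) (y(o) = 5 + 144/(((o + (o - 1))/(o + 2))) = 5 + 144/(((o + (-1 + o))/(2 + o))) = 5 + 144/(((-1 + 2*o)/(2 + o))) = 5 + 144*((2 + o)/(-1 + 2*o)) = 5 + 144*(2 + o)/(-1 + 2*o))
f(I) = 4*I*(283 - 1232*I)/(-1 - 16*I) (f(I) = 4*(((283 + 154*(-8*I))/(-1 + 2*(-8*I)))*I) = 4*(((283 - 1232*I)/(-1 - 16*I))*I) = 4*(I*(283 - 1232*I)/(-1 - 16*I)) = 4*I*(283 - 1232*I)/(-1 - 16*I))
-22*f(-8) = -88*(-8)*(-283 + 1232*(-8))/(1 + 16*(-8)) = -88*(-8)*(-283 - 9856)/(1 - 128) = -88*(-8)*(-10139)/(-127) = -88*(-8)*(-1)*(-10139)/127 = -22*(-324448/127) = 7137856/127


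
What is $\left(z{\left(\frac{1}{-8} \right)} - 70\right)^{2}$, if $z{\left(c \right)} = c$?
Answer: $\frac{314721}{64} \approx 4917.5$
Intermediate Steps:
$\left(z{\left(\frac{1}{-8} \right)} - 70\right)^{2} = \left(\frac{1}{-8} - 70\right)^{2} = \left(- \frac{1}{8} - 70\right)^{2} = \left(- \frac{561}{8}\right)^{2} = \frac{314721}{64}$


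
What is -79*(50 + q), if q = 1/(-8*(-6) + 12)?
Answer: -237079/60 ≈ -3951.3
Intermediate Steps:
q = 1/60 (q = 1/(48 + 12) = 1/60 ≈ 0.016667)
-79*(50 + q) = -79*(50 + 1/60) = -79*3001/60 = -237079/60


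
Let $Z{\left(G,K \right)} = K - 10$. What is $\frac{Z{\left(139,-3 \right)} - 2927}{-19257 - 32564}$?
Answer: $\frac{420}{7403} \approx 0.056734$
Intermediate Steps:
$Z{\left(G,K \right)} = -10 + K$
$\frac{Z{\left(139,-3 \right)} - 2927}{-19257 - 32564} = \frac{\left(-10 - 3\right) - 2927}{-19257 - 32564} = \frac{-13 - 2927}{-51821} = \left(-2940\right) \left(- \frac{1}{51821}\right) = \frac{420}{7403}$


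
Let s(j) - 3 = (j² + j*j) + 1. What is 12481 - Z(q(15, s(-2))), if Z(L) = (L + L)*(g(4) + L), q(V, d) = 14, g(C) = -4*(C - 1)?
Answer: 12425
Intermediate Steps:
g(C) = 4 - 4*C (g(C) = -4*(-1 + C) = 4 - 4*C)
s(j) = 4 + 2*j² (s(j) = 3 + ((j² + j*j) + 1) = 3 + ((j² + j²) + 1) = 3 + (2*j² + 1) = 3 + (1 + 2*j²) = 4 + 2*j²)
Z(L) = 2*L*(-12 + L) (Z(L) = (L + L)*((4 - 4*4) + L) = (2*L)*((4 - 16) + L) = (2*L)*(-12 + L) = 2*L*(-12 + L))
12481 - Z(q(15, s(-2))) = 12481 - 2*14*(-12 + 14) = 12481 - 2*14*2 = 12481 - 1*56 = 12481 - 56 = 12425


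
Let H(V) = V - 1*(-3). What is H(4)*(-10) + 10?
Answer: -60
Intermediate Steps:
H(V) = 3 + V (H(V) = V + 3 = 3 + V)
H(4)*(-10) + 10 = (3 + 4)*(-10) + 10 = 7*(-10) + 10 = -70 + 10 = -60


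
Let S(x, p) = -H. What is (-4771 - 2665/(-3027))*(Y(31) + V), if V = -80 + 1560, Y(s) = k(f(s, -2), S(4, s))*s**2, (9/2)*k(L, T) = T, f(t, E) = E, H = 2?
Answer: -136825404352/27243 ≈ -5.0224e+6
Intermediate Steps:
S(x, p) = -2 (S(x, p) = -1*2 = -2)
k(L, T) = 2*T/9
Y(s) = -4*s**2/9 (Y(s) = ((2/9)*(-2))*s**2 = -4*s**2/9)
V = 1480
(-4771 - 2665/(-3027))*(Y(31) + V) = (-4771 - 2665/(-3027))*(-4/9*31**2 + 1480) = (-4771 - 2665*(-1/3027))*(-4/9*961 + 1480) = (-4771 + 2665/3027)*(-3844/9 + 1480) = -14439152/3027*9476/9 = -136825404352/27243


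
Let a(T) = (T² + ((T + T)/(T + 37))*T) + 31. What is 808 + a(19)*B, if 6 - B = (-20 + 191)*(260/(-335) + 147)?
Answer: -18986655437/1876 ≈ -1.0121e+7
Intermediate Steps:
B = -1674885/67 (B = 6 - (-20 + 191)*(260/(-335) + 147) = 6 - 171*(260*(-1/335) + 147) = 6 - 171*(-52/67 + 147) = 6 - 171*9797/67 = 6 - 1*1675287/67 = 6 - 1675287/67 = -1674885/67 ≈ -24998.)
a(T) = 31 + T² + 2*T²/(37 + T) (a(T) = (T² + ((2*T)/(37 + T))*T) + 31 = (T² + (2*T/(37 + T))*T) + 31 = (T² + 2*T²/(37 + T)) + 31 = 31 + T² + 2*T²/(37 + T))
808 + a(19)*B = 808 + ((1147 + 19³ + 31*19 + 39*19²)/(37 + 19))*(-1674885/67) = 808 + ((1147 + 6859 + 589 + 39*361)/56)*(-1674885/67) = 808 + ((1147 + 6859 + 589 + 14079)/56)*(-1674885/67) = 808 + ((1/56)*22674)*(-1674885/67) = 808 + (11337/28)*(-1674885/67) = 808 - 18988171245/1876 = -18986655437/1876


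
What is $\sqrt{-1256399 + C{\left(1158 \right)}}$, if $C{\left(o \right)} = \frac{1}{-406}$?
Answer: $\frac{3 i \sqrt{23011087330}}{406} \approx 1120.9 i$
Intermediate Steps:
$C{\left(o \right)} = - \frac{1}{406}$
$\sqrt{-1256399 + C{\left(1158 \right)}} = \sqrt{-1256399 - \frac{1}{406}} = \sqrt{- \frac{510097995}{406}} = \frac{3 i \sqrt{23011087330}}{406}$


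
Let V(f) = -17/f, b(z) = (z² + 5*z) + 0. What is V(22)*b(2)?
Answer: -119/11 ≈ -10.818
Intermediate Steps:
b(z) = z² + 5*z
V(22)*b(2) = (-17/22)*(2*(5 + 2)) = (-17*1/22)*(2*7) = -17/22*14 = -119/11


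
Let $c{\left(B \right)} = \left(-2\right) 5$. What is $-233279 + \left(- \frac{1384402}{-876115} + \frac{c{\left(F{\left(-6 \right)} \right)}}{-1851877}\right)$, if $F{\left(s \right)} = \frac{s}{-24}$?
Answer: $- \frac{378482633573012841}{1622457217855} \approx -2.3328 \cdot 10^{5}$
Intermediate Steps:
$F{\left(s \right)} = - \frac{s}{24}$ ($F{\left(s \right)} = s \left(- \frac{1}{24}\right) = - \frac{s}{24}$)
$c{\left(B \right)} = -10$
$-233279 + \left(- \frac{1384402}{-876115} + \frac{c{\left(F{\left(-6 \right)} \right)}}{-1851877}\right) = -233279 - \left(- \frac{1384402}{876115} - \frac{10}{1851877}\right) = -233279 - - \frac{2563750983704}{1622457217855} = -233279 + \left(\frac{1384402}{876115} + \frac{10}{1851877}\right) = -233279 + \frac{2563750983704}{1622457217855} = - \frac{378482633573012841}{1622457217855}$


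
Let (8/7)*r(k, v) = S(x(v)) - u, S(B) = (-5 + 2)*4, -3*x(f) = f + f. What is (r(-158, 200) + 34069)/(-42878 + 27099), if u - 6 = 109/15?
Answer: -4085627/1893480 ≈ -2.1577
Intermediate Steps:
x(f) = -2*f/3 (x(f) = -(f + f)/3 = -2*f/3)
S(B) = -12 (S(B) = -3*4 = -12)
u = 199/15 (u = 6 + 109/15 = 199/15 ≈ 13.267)
r(k, v) = -2653/120 (r(k, v) = 7*(-12 - 1*199/15)/8 = 7*(-12 - 199/15)/8 = (7/8)*(-379/15) = -2653/120)
(r(-158, 200) + 34069)/(-42878 + 27099) = (-2653/120 + 34069)/(-42878 + 27099) = (4085627/120)/(-15779) = (4085627/120)*(-1/15779) = -4085627/1893480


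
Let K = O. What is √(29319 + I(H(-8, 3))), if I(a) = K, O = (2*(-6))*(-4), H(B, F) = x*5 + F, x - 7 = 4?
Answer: 3*√3263 ≈ 171.37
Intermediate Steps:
x = 11 (x = 7 + 4 = 11)
H(B, F) = 55 + F (H(B, F) = 11*5 + F = 55 + F)
O = 48 (O = -12*(-4) = 48)
K = 48
I(a) = 48
√(29319 + I(H(-8, 3))) = √(29319 + 48) = √29367 = 3*√3263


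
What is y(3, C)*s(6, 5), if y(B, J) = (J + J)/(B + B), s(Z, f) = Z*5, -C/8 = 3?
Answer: -240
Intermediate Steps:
C = -24 (C = -8*3 = -24)
s(Z, f) = 5*Z
y(B, J) = J/B (y(B, J) = (2*J)/((2*B)) = (2*J)*(1/(2*B)) = J/B)
y(3, C)*s(6, 5) = (-24/3)*(5*6) = -24*⅓*30 = -8*30 = -240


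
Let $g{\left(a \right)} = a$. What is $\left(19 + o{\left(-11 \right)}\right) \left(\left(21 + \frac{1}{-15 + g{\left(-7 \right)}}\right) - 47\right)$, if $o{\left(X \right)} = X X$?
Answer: $- \frac{40110}{11} \approx -3646.4$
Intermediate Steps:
$o{\left(X \right)} = X^{2}$
$\left(19 + o{\left(-11 \right)}\right) \left(\left(21 + \frac{1}{-15 + g{\left(-7 \right)}}\right) - 47\right) = \left(19 + \left(-11\right)^{2}\right) \left(\left(21 + \frac{1}{-15 - 7}\right) - 47\right) = \left(19 + 121\right) \left(\left(21 + \frac{1}{-22}\right) - 47\right) = 140 \left(\left(21 - \frac{1}{22}\right) - 47\right) = 140 \left(\frac{461}{22} - 47\right) = 140 \left(- \frac{573}{22}\right) = - \frac{40110}{11}$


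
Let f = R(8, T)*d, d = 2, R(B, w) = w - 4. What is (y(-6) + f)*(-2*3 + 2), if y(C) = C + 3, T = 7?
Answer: -12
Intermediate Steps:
R(B, w) = -4 + w
y(C) = 3 + C
f = 6 (f = (-4 + 7)*2 = 3*2 = 6)
(y(-6) + f)*(-2*3 + 2) = ((3 - 6) + 6)*(-2*3 + 2) = (-3 + 6)*(-6 + 2) = 3*(-4) = -12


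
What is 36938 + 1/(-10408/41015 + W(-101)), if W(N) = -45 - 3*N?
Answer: 390488704371/10571462 ≈ 36938.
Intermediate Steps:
W(N) = -45 - 3*N
36938 + 1/(-10408/41015 + W(-101)) = 36938 + 1/(-10408/41015 + (-45 - 3*(-101))) = 36938 + 1/(-10408*1/41015 + (-45 + 303)) = 36938 + 1/(-10408/41015 + 258) = 36938 + 1/(10571462/41015) = 36938 + 41015/10571462 = 390488704371/10571462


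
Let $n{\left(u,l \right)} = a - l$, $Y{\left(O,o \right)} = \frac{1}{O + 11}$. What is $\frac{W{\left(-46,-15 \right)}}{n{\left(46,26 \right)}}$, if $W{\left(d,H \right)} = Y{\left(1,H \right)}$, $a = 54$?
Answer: $\frac{1}{336} \approx 0.0029762$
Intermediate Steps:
$Y{\left(O,o \right)} = \frac{1}{11 + O}$
$n{\left(u,l \right)} = 54 - l$
$W{\left(d,H \right)} = \frac{1}{12}$ ($W{\left(d,H \right)} = \frac{1}{11 + 1} = \frac{1}{12}$)
$\frac{W{\left(-46,-15 \right)}}{n{\left(46,26 \right)}} = \frac{1}{12 \left(54 - 26\right)} = \frac{1}{12 \cdot 28} = \frac{1}{12} \cdot \frac{1}{28} = \frac{1}{336}$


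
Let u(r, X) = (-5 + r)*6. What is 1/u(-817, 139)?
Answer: -1/4932 ≈ -0.00020276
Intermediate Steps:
u(r, X) = -30 + 6*r
1/u(-817, 139) = 1/(-30 + 6*(-817)) = 1/(-30 - 4902) = 1/(-4932) = -1/4932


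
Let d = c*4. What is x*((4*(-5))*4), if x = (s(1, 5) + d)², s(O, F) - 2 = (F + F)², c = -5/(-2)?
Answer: -1003520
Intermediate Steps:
c = 5/2 (c = -5*(-½) = 5/2 ≈ 2.5000)
s(O, F) = 2 + 4*F² (s(O, F) = 2 + (F + F)² = 2 + (2*F)² = 2 + 4*F²)
d = 10 (d = (5/2)*4 = 10)
x = 12544 (x = ((2 + 4*5²) + 10)² = ((2 + 4*25) + 10)² = ((2 + 100) + 10)² = (102 + 10)² = 112² = 12544)
x*((4*(-5))*4) = 12544*((4*(-5))*4) = 12544*(-20*4) = 12544*(-80) = -1003520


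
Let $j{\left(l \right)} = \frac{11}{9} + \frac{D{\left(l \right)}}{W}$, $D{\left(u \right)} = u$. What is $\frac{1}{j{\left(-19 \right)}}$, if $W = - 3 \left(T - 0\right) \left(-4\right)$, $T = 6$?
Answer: $\frac{24}{23} \approx 1.0435$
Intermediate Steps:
$W = 72$ ($W = - 3 \left(6 - 0\right) \left(-4\right) = - 3 \left(6 + 0\right) \left(-4\right) = \left(-3\right) 6 \left(-4\right) = \left(-18\right) \left(-4\right) = 72$)
$j{\left(l \right)} = \frac{11}{9} + \frac{l}{72}$
$\frac{1}{j{\left(-19 \right)}} = \frac{1}{\frac{11}{9} + \frac{1}{72} \left(-19\right)} = \frac{1}{\frac{11}{9} - \frac{19}{72}} = \frac{1}{\frac{23}{24}} = \frac{24}{23}$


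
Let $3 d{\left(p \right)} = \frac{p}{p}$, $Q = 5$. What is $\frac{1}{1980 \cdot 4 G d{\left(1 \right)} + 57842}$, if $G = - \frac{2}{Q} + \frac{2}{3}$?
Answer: $\frac{1}{58546} \approx 1.7081 \cdot 10^{-5}$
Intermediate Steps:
$d{\left(p \right)} = \frac{1}{3}$ ($d{\left(p \right)} = \frac{p \frac{1}{p}}{3} = \frac{1}{3} \cdot 1 = \frac{1}{3}$)
$G = \frac{4}{15}$ ($G = - \frac{2}{5} + \frac{2}{3} = \frac{4}{15} \approx 0.26667$)
$\frac{1}{1980 \cdot 4 G d{\left(1 \right)} + 57842} = \frac{1}{1980 \cdot 4 \cdot \frac{4}{15} \cdot \frac{1}{3} + 57842} = \frac{1}{1980 \cdot \frac{16}{15} \cdot \frac{1}{3} + 57842} = \frac{1}{1980 \cdot \frac{16}{45} + 57842} = \frac{1}{704 + 57842} = \frac{1}{58546}$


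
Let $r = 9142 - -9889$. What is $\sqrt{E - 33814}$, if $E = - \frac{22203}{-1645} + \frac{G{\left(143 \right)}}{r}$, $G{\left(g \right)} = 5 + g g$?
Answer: $\frac{i \sqrt{33125647281572327965}}{31305995} \approx 183.85 i$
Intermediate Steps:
$G{\left(g \right)} = 5 + g^{2}$
$r = 19031$ ($r = 9142 + 9889 = 19031$)
$E = \frac{456192123}{31305995}$ ($E = - \frac{22203}{-1645} + \frac{5 + 143^{2}}{19031} = \left(-22203\right) \left(- \frac{1}{1645}\right) + \left(5 + 20449\right) \frac{1}{19031} = \frac{22203}{1645} + 20454 \cdot \frac{1}{19031} = \frac{22203}{1645} + \frac{20454}{19031} = \frac{456192123}{31305995} \approx 14.572$)
$\sqrt{E - 33814} = \sqrt{\frac{456192123}{31305995} - 33814} = \sqrt{- \frac{1058124722807}{31305995}} = \frac{i \sqrt{33125647281572327965}}{31305995}$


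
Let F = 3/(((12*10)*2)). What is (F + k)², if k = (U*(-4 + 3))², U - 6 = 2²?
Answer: 64016001/6400 ≈ 10003.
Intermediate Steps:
U = 10 (U = 6 + 2² = 6 + 4 = 10)
F = 1/80 (F = 3/((120*2)) = 3/240 = 3*(1/240) = 1/80 ≈ 0.012500)
k = 100 (k = (10*(-4 + 3))² = (10*(-1))² = (-10)² = 100)
(F + k)² = (1/80 + 100)² = (8001/80)² = 64016001/6400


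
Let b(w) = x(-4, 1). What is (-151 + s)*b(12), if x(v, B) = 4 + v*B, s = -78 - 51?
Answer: 0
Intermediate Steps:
s = -129
x(v, B) = 4 + B*v
b(w) = 0 (b(w) = 4 + 1*(-4) = 4 - 4 = 0)
(-151 + s)*b(12) = (-151 - 129)*0 = -280*0 = 0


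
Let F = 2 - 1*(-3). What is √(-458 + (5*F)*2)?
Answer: 2*I*√102 ≈ 20.199*I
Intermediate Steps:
F = 5 (F = 2 + 3 = 5)
√(-458 + (5*F)*2) = √(-458 + (5*5)*2) = √(-458 + 25*2) = √(-458 + 50) = √(-408) = 2*I*√102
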